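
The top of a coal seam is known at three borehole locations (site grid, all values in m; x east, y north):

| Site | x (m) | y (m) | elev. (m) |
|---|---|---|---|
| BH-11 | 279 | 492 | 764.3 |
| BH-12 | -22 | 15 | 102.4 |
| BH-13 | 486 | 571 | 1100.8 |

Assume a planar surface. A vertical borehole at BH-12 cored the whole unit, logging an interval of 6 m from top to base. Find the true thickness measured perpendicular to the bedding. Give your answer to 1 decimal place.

3.3 m

Two edge vectors: BH-11→BH-12 = (-301, -477, -661.9), BH-11→BH-13 = (207, 79, 336.5).
Normal n = (BH-11→BH-12) × (BH-11→BH-13) = (-108220.4, -35726.8, 74960).
So ∂z/∂x = −n_x/n_z = 1.44371 and ∂z/∂y = −n_y/n_z = 0.47661.
|∇z| = √(a²+b²) = 1.52035, so dip δ = arctan(1.52035) = 56.67°.
True thickness = vertical thickness × cos δ = 6 × cos 56.67° = 3.3 m.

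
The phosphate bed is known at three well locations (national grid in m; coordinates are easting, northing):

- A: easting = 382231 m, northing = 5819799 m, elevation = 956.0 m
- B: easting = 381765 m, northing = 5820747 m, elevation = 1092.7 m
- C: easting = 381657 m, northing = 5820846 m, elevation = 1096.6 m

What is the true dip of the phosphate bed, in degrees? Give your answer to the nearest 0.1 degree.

16.1°

Two edge vectors: A→B = (-466, 948, 136.7), A→C = (-574, 1047, 140.6).
Normal n = (A→B) × (A→C) = (-9836.1, -12946.2, 56250).
So ∂z/∂easting = −n_x/n_z = 0.17486 and ∂z/∂northing = −n_y/n_z = 0.23015.
Gradient magnitude |∇z| = √(a² + b²) = √(0.03058 + 0.05297) = 0.28905.
True dip = arctan(0.28905) = 16.1°, dipping toward SW (azimuth ≈ 217°).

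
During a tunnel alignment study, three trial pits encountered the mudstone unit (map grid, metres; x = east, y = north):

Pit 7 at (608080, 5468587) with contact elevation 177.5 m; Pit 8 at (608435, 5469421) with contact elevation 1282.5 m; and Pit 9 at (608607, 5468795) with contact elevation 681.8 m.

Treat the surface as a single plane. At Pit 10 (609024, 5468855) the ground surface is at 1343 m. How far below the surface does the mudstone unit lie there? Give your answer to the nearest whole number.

378 m

Two edge vectors: Pit 7→Pit 8 = (355, 834, 1105), Pit 7→Pit 9 = (527, 208, 504.3).
Normal n = (Pit 7→Pit 8) × (Pit 7→Pit 9) = (190746.2, 403308.5, -365678).
So ∂z/∂x = −n_x/n_z = 0.52162340 and ∂z/∂y = −n_y/n_z = 1.10290611.
Intercept c from Pit 7: 177.5 − 317188.75 − 6031338.01 = −6348349.26.
At (609024, 5468855): z_contact = 317681.2 + 6031633.6 − 6348349.26 = 965.5 m.
Depth below ground = 1343 − 965.5 = 378 m.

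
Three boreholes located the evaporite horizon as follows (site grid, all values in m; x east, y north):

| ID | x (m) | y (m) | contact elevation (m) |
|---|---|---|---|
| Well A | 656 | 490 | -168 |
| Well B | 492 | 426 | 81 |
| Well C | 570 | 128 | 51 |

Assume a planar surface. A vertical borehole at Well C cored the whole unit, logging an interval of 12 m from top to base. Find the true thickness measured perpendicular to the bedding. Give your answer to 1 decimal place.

6.8 m

Let the plane be z = a·x + b·y + c.
Well B−Well A: −164a − 64b = 249;  Well C−Well A: −86a − 362b = 219.
Solving gives a = −1.41323, b = −0.26923.
|∇z| = √(a²+b²) = 1.43864, so dip δ = arctan(1.43864) = 55.20°.
True thickness = vertical thickness × cos δ = 12 × cos 55.20° = 6.8 m.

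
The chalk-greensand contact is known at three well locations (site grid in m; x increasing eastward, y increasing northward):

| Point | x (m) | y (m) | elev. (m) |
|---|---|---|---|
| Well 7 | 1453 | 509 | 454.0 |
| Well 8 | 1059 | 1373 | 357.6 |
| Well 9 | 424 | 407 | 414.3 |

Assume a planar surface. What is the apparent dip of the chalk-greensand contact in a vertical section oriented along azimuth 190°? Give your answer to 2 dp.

Two edge vectors: Well 7→Well 8 = (-394, 864, -96.4), Well 7→Well 9 = (-1029, -102, -39.7).
Normal n = (Well 7→Well 8) × (Well 7→Well 9) = (-44133.6, 83553.8, 929244).
So ∂z/∂x = −n_x/n_z = 0.04749 and ∂z/∂y = −n_y/n_z = −0.08992.
Unit vector along 190° is (sin 190°, cos 190°) = (-0.1736, -0.9848).
Slope in that direction = a·(-0.1736) + b·(-0.9848) = 0.08030.
Apparent dip = arctan|0.08030| = 4.59° (true dip is 5.8°, so apparent ≤ true as expected).

4.59°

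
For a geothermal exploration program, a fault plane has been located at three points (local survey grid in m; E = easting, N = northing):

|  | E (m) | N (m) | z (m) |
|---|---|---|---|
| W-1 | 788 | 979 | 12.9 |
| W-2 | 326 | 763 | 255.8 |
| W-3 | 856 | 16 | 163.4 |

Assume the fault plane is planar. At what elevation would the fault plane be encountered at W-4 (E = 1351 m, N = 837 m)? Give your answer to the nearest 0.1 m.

-207.2 m

Two edge vectors: W-1→W-2 = (-462, -216, 242.9), W-1→W-3 = (68, -963, 150.5).
Normal n = (W-1→W-2) × (W-1→W-3) = (201404.7, 86048.2, 459594).
So ∂z/∂E = −n_x/n_z = −0.438223 and ∂z/∂N = −n_y/n_z = −0.187227.
Intercept c from W-1: 12.9 + 345.32 + 183.29 = 541.51.
At (1351, 837): z = −592.0 − 156.7 + 541.51 = -207.2 m.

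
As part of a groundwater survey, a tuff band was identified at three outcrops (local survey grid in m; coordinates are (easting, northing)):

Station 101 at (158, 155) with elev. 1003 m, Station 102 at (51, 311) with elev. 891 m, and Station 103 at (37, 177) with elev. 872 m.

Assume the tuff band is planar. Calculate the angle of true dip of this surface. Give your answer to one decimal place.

47.4°

Let the plane be z = a·E + b·N + c.
Station 102−Station 101: −107a + 156b = −112;  Station 103−Station 101: −121a + 22b = −131.
Solving gives a = 1.08776, b = 0.02814.
Gradient magnitude |∇z| = √(a² + b²) = √(1.18323 + 0.00079) = 1.08813.
True dip = arctan(1.08813) = 47.4°, dipping toward W (azimuth ≈ 269°).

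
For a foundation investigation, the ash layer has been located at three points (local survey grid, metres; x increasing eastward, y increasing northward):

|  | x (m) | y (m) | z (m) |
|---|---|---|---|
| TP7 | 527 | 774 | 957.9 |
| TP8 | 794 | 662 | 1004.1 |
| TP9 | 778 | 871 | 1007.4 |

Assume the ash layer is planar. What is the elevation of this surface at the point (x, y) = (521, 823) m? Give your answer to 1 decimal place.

958.3 m

Two edge vectors: TP7→TP8 = (267, -112, 46.2), TP7→TP9 = (251, 97, 49.5).
Normal n = (TP7→TP8) × (TP7→TP9) = (-10025.4, -1620.3, 54011).
So ∂z/∂x = −n_x/n_z = 0.18562 and ∂z/∂y = −n_y/n_z = 0.03000.
Intercept c from TP7: 957.9 − 97.82 − 23.22 = 836.86.
At (521, 823): z = 96.7 + 24.7 + 836.86 = 958.3 m.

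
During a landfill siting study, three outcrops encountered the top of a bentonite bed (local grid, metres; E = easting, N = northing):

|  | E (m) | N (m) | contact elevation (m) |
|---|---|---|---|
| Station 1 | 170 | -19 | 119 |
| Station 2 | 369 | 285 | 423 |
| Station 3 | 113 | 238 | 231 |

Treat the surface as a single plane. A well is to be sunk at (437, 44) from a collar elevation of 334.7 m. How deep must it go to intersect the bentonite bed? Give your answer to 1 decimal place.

7.4 m

Two edge vectors: Station 1→Station 2 = (199, 304, 304), Station 1→Station 3 = (-57, 257, 112).
Normal n = (Station 1→Station 2) × (Station 1→Station 3) = (-44080, -39616, 68471).
So ∂z/∂E = −n_x/n_z = 0.64378 and ∂z/∂N = −n_y/n_z = 0.57858.
Intercept c from Station 1: 119 − 109.44 + 10.99 = 20.55.
At (437, 44): z_contact = 281.33 + 25.46 + 20.55 = 327.34 m.
Depth below ground = 334.7 − 327.34 = 7.4 m.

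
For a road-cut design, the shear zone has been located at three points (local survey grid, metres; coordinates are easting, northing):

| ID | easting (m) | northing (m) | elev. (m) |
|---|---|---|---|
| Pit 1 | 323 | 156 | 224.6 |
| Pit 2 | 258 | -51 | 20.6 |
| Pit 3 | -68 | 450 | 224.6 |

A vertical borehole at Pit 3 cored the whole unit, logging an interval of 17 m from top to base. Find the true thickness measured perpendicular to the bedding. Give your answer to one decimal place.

Let the plane be z = a·easting + b·northing + c.
Pit 2−Pit 1: −65a − 207b = −204;  Pit 3−Pit 1: −391a + 294b = 0.
Solving gives a = 0.59948, b = 0.79727.
|∇z| = √(a²+b²) = 0.99750, so dip δ = arctan(0.99750) = 44.93°.
True thickness = vertical thickness × cos δ = 17 × cos 44.93° = 12.0 m.

12.0 m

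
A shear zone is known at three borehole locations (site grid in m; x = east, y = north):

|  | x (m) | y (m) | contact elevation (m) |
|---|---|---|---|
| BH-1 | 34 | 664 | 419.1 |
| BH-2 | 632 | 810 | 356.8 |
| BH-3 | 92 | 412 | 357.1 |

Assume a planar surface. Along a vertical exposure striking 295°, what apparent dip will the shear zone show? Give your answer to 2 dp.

Let the plane be z = a·x + b·y + c.
BH-2−BH-1: 598a + 146b = −62.3;  BH-3−BH-1: 58a − 252b = −62.
Solving gives a = −0.15551, b = 0.21024.
Unit vector along 295° is (sin 295°, cos 295°) = (-0.9063, 0.4226).
Slope in that direction = a·(-0.9063) + b·(0.4226) = 0.22979.
Apparent dip = arctan|0.22979| = 12.94° (true dip is 14.7°, so apparent ≤ true as expected).

12.94°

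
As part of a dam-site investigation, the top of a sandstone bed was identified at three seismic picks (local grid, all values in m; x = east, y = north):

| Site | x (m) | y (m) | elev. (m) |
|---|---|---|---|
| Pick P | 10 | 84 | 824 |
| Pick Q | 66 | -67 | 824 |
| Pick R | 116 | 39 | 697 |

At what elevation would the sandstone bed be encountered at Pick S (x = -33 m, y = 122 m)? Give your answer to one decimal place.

Two edge vectors: Pick P→Pick Q = (56, -151, 0), Pick P→Pick R = (106, -45, -127).
Normal n = (Pick P→Pick Q) × (Pick P→Pick R) = (19177, 7112, 13486).
So ∂z/∂x = −n_x/n_z = −1.42199 and ∂z/∂y = −n_y/n_z = −0.52736.
Intercept c from Pick P: 824 + 14.22 + 44.30 = 882.52.
At (-33, 122): z = 46.9 − 64.3 + 882.52 = 865.1 m.

865.1 m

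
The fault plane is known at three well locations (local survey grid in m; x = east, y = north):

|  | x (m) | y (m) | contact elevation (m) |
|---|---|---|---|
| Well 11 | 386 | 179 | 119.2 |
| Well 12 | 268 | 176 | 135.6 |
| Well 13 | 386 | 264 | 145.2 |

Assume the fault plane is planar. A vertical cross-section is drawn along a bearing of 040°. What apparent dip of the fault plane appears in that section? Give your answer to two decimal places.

Two edge vectors: Well 11→Well 12 = (-118, -3, 16.4), Well 11→Well 13 = (0, 85, 26).
Normal n = (Well 11→Well 12) × (Well 11→Well 13) = (-1472, 3068, -10030).
So ∂z/∂x = −n_x/n_z = −0.14676 and ∂z/∂y = −n_y/n_z = 0.30588.
Unit vector along 040° is (sin 40°, cos 40°) = (0.6428, 0.7660).
Slope in that direction = a·(0.6428) + b·(0.7660) = 0.13998.
Apparent dip = arctan|0.13998| = 7.97° (true dip is 18.7°, so apparent ≤ true as expected).

7.97°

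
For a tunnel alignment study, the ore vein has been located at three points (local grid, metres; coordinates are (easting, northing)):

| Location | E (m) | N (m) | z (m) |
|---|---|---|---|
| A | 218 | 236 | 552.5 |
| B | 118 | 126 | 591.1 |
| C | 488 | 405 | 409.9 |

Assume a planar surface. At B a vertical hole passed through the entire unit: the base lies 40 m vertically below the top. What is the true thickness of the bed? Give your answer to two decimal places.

Two edge vectors: A→B = (-100, -110, 38.6), A→C = (270, 169, -142.6).
Normal n = (A→B) × (A→C) = (9162.6, -3838, 12800).
So ∂z/∂E = −n_x/n_z = −0.71583 and ∂z/∂N = −n_y/n_z = 0.29984.
|∇z| = √(a²+b²) = 0.77609, so dip δ = arctan(0.77609) = 37.81°.
True thickness = vertical thickness × cos δ = 40 × cos 37.81° = 31.60 m.

31.60 m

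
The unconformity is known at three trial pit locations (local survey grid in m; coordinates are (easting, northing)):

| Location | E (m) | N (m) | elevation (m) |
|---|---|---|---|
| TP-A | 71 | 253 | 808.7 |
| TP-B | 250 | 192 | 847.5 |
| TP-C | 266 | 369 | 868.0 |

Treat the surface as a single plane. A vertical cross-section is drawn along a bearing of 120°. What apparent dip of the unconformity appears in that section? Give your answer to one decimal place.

9.6°

Let the plane be z = a·E + b·N + c.
TP-B−TP-A: 179a − 61b = 38.8;  TP-C−TP-A: 195a + 116b = 59.3.
Solving gives a = 0.24857, b = 0.09335.
Unit vector along 120° is (sin 120°, cos 120°) = (0.8660, -0.5000).
Slope in that direction = a·(0.8660) + b·(-0.5000) = 0.16859.
Apparent dip = arctan|0.16859| = 9.6° (true dip is 14.9°, so apparent ≤ true as expected).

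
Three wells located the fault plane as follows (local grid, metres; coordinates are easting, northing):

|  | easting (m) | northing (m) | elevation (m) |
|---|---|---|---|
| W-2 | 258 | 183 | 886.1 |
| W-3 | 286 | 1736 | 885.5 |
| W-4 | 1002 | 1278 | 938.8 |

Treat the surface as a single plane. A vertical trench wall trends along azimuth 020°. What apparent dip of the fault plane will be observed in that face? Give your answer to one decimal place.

1.3°

Two edge vectors: W-2→W-3 = (28, 1553, -0.6), W-2→W-4 = (744, 1095, 52.7).
Normal n = (W-2→W-3) × (W-2→W-4) = (82500.1, -1922, -1124772).
So ∂z/∂easting = −n_x/n_z = 0.07335 and ∂z/∂northing = −n_y/n_z = −0.00171.
Unit vector along 020° is (sin 20°, cos 20°) = (0.3420, 0.9397).
Slope in that direction = a·(0.3420) + b·(0.9397) = 0.02348.
Apparent dip = arctan|0.02348| = 1.3° (true dip is 4.2°, so apparent ≤ true as expected).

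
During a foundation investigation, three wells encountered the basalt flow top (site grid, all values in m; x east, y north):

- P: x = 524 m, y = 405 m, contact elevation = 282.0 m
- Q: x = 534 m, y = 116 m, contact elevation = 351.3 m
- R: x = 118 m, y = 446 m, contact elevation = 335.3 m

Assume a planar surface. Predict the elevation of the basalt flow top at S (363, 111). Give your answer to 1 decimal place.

379.2 m

Two edge vectors: P→Q = (10, -289, 69.3), P→R = (-406, 41, 53.3).
Normal n = (P→Q) × (P→R) = (-18245, -28668.8, -116924).
So ∂z/∂x = −n_x/n_z = −0.15604 and ∂z/∂y = −n_y/n_z = −0.24519.
Intercept c from P: 282 + 81.77 + 99.30 = 463.07.
At (363, 111): z = −56.6 − 27.2 + 463.07 = 379.2 m.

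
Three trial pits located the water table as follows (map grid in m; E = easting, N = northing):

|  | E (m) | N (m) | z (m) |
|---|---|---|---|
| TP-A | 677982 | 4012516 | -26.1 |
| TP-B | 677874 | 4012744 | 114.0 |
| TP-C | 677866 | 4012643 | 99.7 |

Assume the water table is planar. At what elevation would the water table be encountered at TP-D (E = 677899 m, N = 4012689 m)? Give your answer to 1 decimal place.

Two edge vectors: TP-A→TP-B = (-108, 228, 140.1), TP-A→TP-C = (-116, 127, 125.8).
Normal n = (TP-A→TP-B) × (TP-A→TP-C) = (10889.7, -2665.2, 12732).
So ∂z/∂E = −n_x/n_z = −0.855301602 and ∂z/∂N = −n_y/n_z = 0.209330820.
Intercept c from TP-A: -26.1 + 579879.09 − 839943.26 = −260090.27.
At (677899, 4012689): z = −579808.1 + 839979.5 − 260090.27 = 81.1 m.

81.1 m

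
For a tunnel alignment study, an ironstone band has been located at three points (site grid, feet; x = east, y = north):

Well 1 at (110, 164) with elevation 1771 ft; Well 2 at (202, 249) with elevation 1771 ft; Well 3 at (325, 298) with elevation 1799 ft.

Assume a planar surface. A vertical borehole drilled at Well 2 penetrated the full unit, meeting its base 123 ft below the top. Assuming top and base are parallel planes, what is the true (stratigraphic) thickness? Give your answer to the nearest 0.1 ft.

105.9 ft

Let the plane be z = a·x + b·y + c.
Well 2−Well 1: 92a + 85b = 0;  Well 3−Well 1: 215a + 134b = 28.
Solving gives a = 0.40020, b = −0.43316.
|∇z| = √(a²+b²) = 0.58974, so dip δ = arctan(0.58974) = 30.53°.
True thickness = vertical thickness × cos δ = 123 × cos 30.53° = 105.9 ft.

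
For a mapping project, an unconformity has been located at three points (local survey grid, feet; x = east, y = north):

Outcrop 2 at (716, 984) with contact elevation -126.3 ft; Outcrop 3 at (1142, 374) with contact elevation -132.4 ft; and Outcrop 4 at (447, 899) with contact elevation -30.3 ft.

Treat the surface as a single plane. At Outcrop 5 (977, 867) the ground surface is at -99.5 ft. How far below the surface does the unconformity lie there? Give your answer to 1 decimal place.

80.9 ft

Let the plane be z = a·x + b·y + c.
Outcrop 3−Outcrop 2: 426a − 610b = −6.1;  Outcrop 4−Outcrop 2: −269a − 85b = 96.
Solving gives a = −0.294950, b = −0.195982.
Then c = -126.3 − a·716 − b·984 = 277.73.
At (977, 867): z_contact = −288.17 − 169.92 + 277.73 = -180.35 ft.
Depth below ground = -99.5 − (-180.35) = 80.9 ft.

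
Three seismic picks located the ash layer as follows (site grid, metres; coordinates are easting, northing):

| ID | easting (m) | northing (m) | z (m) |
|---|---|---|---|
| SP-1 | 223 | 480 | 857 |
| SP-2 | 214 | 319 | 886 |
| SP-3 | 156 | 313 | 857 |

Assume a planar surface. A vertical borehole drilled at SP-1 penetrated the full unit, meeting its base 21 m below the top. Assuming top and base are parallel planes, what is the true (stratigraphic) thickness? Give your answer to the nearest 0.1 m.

18.3 m

Let the plane be z = a·easting + b·northing + c.
SP-2−SP-1: −9a − 161b = 29;  SP-3−SP-1: −67a − 167b = 0.
Solving gives a = 0.52165, b = −0.20928.
|∇z| = √(a²+b²) = 0.56207, so dip δ = arctan(0.56207) = 29.34°.
True thickness = vertical thickness × cos δ = 21 × cos 29.34° = 18.3 m.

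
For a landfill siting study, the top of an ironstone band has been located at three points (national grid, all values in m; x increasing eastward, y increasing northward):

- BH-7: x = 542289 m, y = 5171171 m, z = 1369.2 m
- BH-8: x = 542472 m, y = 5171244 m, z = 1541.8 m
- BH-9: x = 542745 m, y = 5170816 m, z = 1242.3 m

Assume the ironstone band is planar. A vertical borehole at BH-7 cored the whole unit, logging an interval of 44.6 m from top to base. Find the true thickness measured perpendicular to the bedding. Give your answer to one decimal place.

29.1 m

Two edge vectors: BH-7→BH-8 = (183, 73, 172.6), BH-7→BH-9 = (456, -355, -126.9).
Normal n = (BH-7→BH-8) × (BH-7→BH-9) = (52009.3, 101928.3, -98253).
So ∂z/∂x = −n_x/n_z = 0.52934 and ∂z/∂y = −n_y/n_z = 1.03741.
|∇z| = √(a²+b²) = 1.16465, so dip δ = arctan(1.16465) = 49.35°.
True thickness = vertical thickness × cos δ = 44.6 × cos 49.35° = 29.1 m.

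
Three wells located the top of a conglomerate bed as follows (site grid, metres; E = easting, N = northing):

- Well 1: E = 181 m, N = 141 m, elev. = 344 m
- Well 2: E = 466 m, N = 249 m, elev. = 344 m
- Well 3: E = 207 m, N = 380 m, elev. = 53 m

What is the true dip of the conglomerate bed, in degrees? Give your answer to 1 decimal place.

Let the plane be z = a·E + b·N + c.
Well 2−Well 1: 285a + 108b = 0;  Well 3−Well 1: 26a + 239b = −291.
Solving gives a = 0.48123, b = −1.26993.
Gradient magnitude |∇z| = √(a² + b²) = √(0.23159 + 1.61271) = 1.35805.
True dip = arctan(1.35805) = 53.6°, dipping toward NNW (azimuth ≈ 339°).

53.6°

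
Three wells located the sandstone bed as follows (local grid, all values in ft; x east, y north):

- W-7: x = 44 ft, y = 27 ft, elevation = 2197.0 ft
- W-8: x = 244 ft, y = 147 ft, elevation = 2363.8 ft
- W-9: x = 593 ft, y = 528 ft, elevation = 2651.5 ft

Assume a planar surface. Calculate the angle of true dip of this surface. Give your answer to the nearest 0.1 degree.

Two edge vectors: W-7→W-8 = (200, 120, 166.8), W-7→W-9 = (549, 501, 454.5).
Normal n = (W-7→W-8) × (W-7→W-9) = (-29026.8, 673.2, 34320).
So ∂z/∂x = −n_x/n_z = 0.84577 and ∂z/∂y = −n_y/n_z = −0.01962.
Gradient magnitude |∇z| = √(a² + b²) = √(0.71533 + 0.00038) = 0.84600.
True dip = arctan(0.84600) = 40.2°, dipping toward W (azimuth ≈ 271°).

40.2°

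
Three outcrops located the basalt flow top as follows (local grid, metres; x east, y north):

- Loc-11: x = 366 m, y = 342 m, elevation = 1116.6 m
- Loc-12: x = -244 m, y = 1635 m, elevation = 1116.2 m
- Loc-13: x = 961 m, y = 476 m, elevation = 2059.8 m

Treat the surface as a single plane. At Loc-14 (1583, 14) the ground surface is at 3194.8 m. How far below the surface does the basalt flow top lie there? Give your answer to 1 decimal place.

Let the plane be z = a·x + b·y + c.
Loc-12−Loc-11: −610a + 1293b = −0.4;  Loc-13−Loc-11: 595a + 134b = 943.2.
Solving gives a = 1.433024, b = 0.675750.
Then c = 1116.6 − a·366 − b·342 = 361.01.
At (1583, 14): z_contact = 2268.48 + 9.46 + 361.01 = 2638.94 m.
Depth below ground = 3194.8 − 2638.94 = 555.9 m.

555.9 m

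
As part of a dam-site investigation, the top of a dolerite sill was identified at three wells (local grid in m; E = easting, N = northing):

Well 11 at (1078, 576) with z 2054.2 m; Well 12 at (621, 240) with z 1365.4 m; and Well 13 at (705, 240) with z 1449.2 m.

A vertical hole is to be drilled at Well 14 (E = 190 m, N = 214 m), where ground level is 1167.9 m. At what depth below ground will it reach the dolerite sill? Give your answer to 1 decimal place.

250.5 m

Let the plane be z = a·E + b·N + c.
Well 12−Well 11: −457a − 336b = −688.8;  Well 13−Well 11: −373a − 336b = −605.
Solving gives a = 0.997619, b = 0.693119.
Then c = 2054.2 − a·1078 − b·576 = 579.53.
At (190, 214): z_contact = 189.55 + 148.33 + 579.53 = 917.41 m.
Depth below ground = 1167.9 − 917.41 = 250.5 m.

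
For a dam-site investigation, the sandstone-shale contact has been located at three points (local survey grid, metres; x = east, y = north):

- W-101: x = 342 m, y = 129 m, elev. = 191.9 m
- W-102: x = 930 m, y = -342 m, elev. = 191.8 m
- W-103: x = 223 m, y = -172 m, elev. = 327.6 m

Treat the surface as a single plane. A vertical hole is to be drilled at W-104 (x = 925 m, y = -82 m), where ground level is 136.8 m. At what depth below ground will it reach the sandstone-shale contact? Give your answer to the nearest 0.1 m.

32.6 m

Two edge vectors: W-101→W-102 = (588, -471, -0.1), W-101→W-103 = (-119, -301, 135.7).
Normal n = (W-101→W-102) × (W-101→W-103) = (-63944.8, -79779.7, -233037).
So ∂z/∂x = −n_x/n_z = −0.27440 and ∂z/∂y = −n_y/n_z = −0.34235.
Intercept c from W-101: 191.9 + 93.84 + 44.16 = 329.91.
At (925, -82): z_contact = −253.82 + 28.07 + 329.91 = 104.16 m.
Depth below ground = 136.8 − 104.16 = 32.6 m.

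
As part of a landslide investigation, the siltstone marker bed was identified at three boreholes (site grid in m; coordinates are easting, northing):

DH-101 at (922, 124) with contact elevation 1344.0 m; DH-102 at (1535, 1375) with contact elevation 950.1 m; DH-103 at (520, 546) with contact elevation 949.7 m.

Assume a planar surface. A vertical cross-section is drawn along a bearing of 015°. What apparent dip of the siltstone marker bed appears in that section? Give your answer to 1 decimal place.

Let the plane be z = a·easting + b·northing + c.
DH-102−DH-101: 613a + 1251b = −393.9;  DH-103−DH-101: −402a + 422b = −394.3.
Solving gives a = 0.42942, b = −0.52529.
Unit vector along 015° is (sin 15°, cos 15°) = (0.2588, 0.9659).
Slope in that direction = a·(0.2588) + b·(0.9659) = −0.39625.
Apparent dip = arctan|0.39625| = 21.6° (true dip is 34.2°, so apparent ≤ true as expected).

21.6°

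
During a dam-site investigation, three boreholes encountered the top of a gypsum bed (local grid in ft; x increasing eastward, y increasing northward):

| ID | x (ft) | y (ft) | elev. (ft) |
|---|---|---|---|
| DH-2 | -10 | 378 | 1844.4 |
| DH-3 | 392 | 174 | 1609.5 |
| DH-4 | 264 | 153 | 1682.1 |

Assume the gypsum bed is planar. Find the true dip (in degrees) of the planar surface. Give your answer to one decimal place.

29.8°

Let the plane be z = a·x + b·y + c.
DH-3−DH-2: 402a − 204b = −234.9;  DH-4−DH-2: 274a − 225b = −162.3.
Solving gives a = −0.57138, b = 0.02553.
Gradient magnitude |∇z| = √(a² + b²) = √(0.32647 + 0.00065) = 0.57195.
True dip = arctan(0.57195) = 29.8°, dipping toward E (azimuth ≈ 093°).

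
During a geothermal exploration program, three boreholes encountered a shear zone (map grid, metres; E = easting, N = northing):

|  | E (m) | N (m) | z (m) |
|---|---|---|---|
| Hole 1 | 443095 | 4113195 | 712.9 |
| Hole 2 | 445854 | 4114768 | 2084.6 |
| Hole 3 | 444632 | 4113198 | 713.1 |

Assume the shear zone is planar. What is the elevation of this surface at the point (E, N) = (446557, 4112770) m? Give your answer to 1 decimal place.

335.7 m

Two edge vectors: Hole 1→Hole 2 = (2759, 1573, 1371.7), Hole 1→Hole 3 = (1537, 3, 0.2).
Normal n = (Hole 1→Hole 2) × (Hole 1→Hole 3) = (-3800.5, 2107751.1, -2409424).
So ∂z/∂E = −n_x/n_z = −0.001577348 and ∂z/∂N = −n_y/n_z = 0.874794598.
Intercept c from Hole 1: 712.9 + 698.91 − 3598200.77 = −3596788.95.
At (446557, 4112770): z = −704.4 + 3597829.0 − 3596788.95 = 335.7 m.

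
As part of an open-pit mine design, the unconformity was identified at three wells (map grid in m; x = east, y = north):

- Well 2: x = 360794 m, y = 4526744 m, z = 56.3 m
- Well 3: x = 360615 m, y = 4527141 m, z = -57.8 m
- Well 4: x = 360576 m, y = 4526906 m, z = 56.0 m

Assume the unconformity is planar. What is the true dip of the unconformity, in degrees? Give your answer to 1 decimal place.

28.2°

Two edge vectors: Well 2→Well 3 = (-179, 397, -114.1), Well 2→Well 4 = (-218, 162, -0.3).
Normal n = (Well 2→Well 3) × (Well 2→Well 4) = (18365.1, 24820.1, 57548).
So ∂z/∂x = −n_x/n_z = −0.31913 and ∂z/∂y = −n_y/n_z = −0.43129.
Gradient magnitude |∇z| = √(a² + b²) = √(0.10184 + 0.18601) = 0.53652.
True dip = arctan(0.53652) = 28.2°, dipping toward NE (azimuth ≈ 036°).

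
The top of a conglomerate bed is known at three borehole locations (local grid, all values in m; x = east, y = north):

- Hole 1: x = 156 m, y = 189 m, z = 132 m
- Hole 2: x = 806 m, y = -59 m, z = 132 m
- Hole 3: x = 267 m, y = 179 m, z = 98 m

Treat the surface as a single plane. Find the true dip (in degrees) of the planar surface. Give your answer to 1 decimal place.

Two edge vectors: Hole 1→Hole 2 = (650, -248, 0), Hole 1→Hole 3 = (111, -10, -34).
Normal n = (Hole 1→Hole 2) × (Hole 1→Hole 3) = (8432, 22100, 21028).
So ∂z/∂x = −n_x/n_z = −0.40099 and ∂z/∂y = −n_y/n_z = −1.05098.
Gradient magnitude |∇z| = √(a² + b²) = √(0.16079 + 1.10456) = 1.12488.
True dip = arctan(1.12488) = 48.4°, dipping toward NNE (azimuth ≈ 021°).

48.4°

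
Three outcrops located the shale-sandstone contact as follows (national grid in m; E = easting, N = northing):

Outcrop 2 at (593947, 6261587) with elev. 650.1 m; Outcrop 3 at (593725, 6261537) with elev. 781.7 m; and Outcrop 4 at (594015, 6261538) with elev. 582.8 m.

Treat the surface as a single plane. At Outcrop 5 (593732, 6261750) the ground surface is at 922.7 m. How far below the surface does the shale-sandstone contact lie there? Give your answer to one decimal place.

Let the plane be z = a·E + b·N + c.
Outcrop 3−Outcrop 2: −222a − 50b = 131.6;  Outcrop 4−Outcrop 2: 68a − 49b = −67.3.
Solving gives a = −0.687309147, b = 0.419652612.
Then c = 650.1 − a·593947 − b·6261587 = −2218816.04.
At (593732, 6261750): z_contact = −408077.43 + 2627759.75 − 2218816.04 = 866.27 m.
Depth below ground = 922.7 − 866.27 = 56.4 m.

56.4 m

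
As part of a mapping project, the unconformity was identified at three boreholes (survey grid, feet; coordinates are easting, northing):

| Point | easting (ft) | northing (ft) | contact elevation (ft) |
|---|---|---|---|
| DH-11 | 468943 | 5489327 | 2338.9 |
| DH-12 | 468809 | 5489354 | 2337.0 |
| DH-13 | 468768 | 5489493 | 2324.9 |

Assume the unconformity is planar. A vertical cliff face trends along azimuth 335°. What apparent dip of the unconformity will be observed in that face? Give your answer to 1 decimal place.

Let the plane be z = a·easting + b·northing + c.
DH-12−DH-11: −134a + 27b = −1.9;  DH-13−DH-11: −175a + 166b = −14.
Solving gives a = −0.00357, b = −0.08810.
Unit vector along 335° is (sin 335°, cos 335°) = (-0.4226, 0.9063).
Slope in that direction = a·(-0.4226) + b·(0.9063) = −0.07834.
Apparent dip = arctan|0.07834| = 4.5° (true dip is 5.0°, so apparent ≤ true as expected).

4.5°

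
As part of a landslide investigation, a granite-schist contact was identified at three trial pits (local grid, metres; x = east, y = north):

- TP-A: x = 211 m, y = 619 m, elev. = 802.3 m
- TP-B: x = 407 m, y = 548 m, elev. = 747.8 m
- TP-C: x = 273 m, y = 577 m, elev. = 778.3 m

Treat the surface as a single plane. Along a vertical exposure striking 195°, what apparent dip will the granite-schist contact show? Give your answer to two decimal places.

16.42°

Two edge vectors: TP-A→TP-B = (196, -71, -54.5), TP-A→TP-C = (62, -42, -24).
Normal n = (TP-A→TP-B) × (TP-A→TP-C) = (-585, 1325, -3830).
So ∂z/∂x = −n_x/n_z = −0.15274 and ∂z/∂y = −n_y/n_z = 0.34595.
Unit vector along 195° is (sin 195°, cos 195°) = (-0.2588, -0.9659).
Slope in that direction = a·(-0.2588) + b·(-0.9659) = −0.29463.
Apparent dip = arctan|0.29463| = 16.42° (true dip is 20.7°, so apparent ≤ true as expected).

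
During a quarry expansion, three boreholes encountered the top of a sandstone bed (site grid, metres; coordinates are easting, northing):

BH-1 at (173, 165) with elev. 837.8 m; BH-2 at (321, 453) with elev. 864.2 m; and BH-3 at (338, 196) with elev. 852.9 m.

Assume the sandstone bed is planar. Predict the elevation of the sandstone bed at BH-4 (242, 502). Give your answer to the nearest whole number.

860 m

Let the plane be z = a·easting + b·northing + c.
BH-2−BH-1: 148a + 288b = 26.4;  BH-3−BH-1: 165a + 31b = 15.1.
Solving gives a = 0.08223, b = 0.04941.
Then c = 837.8 − a·173 − b·165 = 815.42.
At (242, 502): z = 19.9 + 24.8 + 815.42 = 860.1 m.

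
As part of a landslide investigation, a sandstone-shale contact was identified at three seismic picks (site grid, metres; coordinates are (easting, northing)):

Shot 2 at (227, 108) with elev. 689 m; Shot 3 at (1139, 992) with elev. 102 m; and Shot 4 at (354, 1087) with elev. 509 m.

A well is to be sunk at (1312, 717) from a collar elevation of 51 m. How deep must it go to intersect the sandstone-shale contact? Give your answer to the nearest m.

10 m

Let the plane be z = a·E + b·N + c.
Shot 3−Shot 2: 912a + 884b = −587;  Shot 4−Shot 2: 127a + 979b = −180.
Solving gives a = −0.53236, b = −0.11480.
Then c = 689 − a·227 − b·108 = 822.25.
At (1312, 717): z_contact = −698.5 − 82.3 + 822.25 = 41.5 m.
Depth below ground = 51 − 41.5 = 10 m.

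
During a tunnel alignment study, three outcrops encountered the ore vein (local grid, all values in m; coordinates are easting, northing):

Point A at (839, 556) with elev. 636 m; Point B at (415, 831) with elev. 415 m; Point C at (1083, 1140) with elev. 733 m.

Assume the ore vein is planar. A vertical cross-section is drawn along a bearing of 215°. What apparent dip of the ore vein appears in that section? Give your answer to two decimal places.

Let the plane be z = a·easting + b·northing + c.
Point B−Point A: −424a + 275b = −221;  Point C−Point A: 244a + 584b = 97.
Solving gives a = 0.49486, b = −0.04066.
Unit vector along 215° is (sin 215°, cos 215°) = (-0.5736, -0.8192).
Slope in that direction = a·(-0.5736) + b·(-0.8192) = −0.25053.
Apparent dip = arctan|0.25053| = 14.06° (true dip is 26.4°, so apparent ≤ true as expected).

14.06°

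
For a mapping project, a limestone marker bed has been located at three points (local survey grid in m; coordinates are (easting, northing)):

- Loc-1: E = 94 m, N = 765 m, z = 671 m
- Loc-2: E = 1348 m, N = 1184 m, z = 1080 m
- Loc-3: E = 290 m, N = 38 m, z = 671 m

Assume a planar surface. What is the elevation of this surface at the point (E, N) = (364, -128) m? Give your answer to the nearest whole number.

Let the plane be z = a·E + b·N + c.
Loc-2−Loc-1: 1254a + 419b = 409;  Loc-3−Loc-1: 196a − 727b = 0.
Solving gives a = 0.29920, b = 0.08067.
Then c = 671 − a·94 − b·765 = 581.17.
At (364, -128): z = 108.9 − 10.3 + 581.17 = 679.8 m.

680 m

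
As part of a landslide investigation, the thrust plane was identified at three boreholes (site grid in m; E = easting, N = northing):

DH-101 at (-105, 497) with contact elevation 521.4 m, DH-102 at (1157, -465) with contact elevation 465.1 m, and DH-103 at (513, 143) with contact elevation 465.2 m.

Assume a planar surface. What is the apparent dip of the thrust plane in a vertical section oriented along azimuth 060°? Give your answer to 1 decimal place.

17.9°

Two edge vectors: DH-101→DH-102 = (1262, -962, -56.3), DH-101→DH-103 = (618, -354, -56.2).
Normal n = (DH-101→DH-102) × (DH-101→DH-103) = (34134.2, 36131, 147768).
So ∂z/∂E = −n_x/n_z = −0.23100 and ∂z/∂N = −n_y/n_z = −0.24451.
Unit vector along 060° is (sin 60°, cos 60°) = (0.8660, 0.5000).
Slope in that direction = a·(0.8660) + b·(0.5000) = −0.32231.
Apparent dip = arctan|0.32231| = 17.9° (true dip is 18.6°, so apparent ≤ true as expected).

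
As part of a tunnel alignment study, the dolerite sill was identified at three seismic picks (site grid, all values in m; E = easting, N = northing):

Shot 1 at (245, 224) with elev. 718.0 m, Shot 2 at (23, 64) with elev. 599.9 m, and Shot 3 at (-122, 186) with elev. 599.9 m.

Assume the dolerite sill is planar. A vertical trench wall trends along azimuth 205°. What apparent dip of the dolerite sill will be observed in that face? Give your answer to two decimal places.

23.26°

Two edge vectors: Shot 1→Shot 2 = (-222, -160, -118.1), Shot 1→Shot 3 = (-367, -38, -118.1).
Normal n = (Shot 1→Shot 2) × (Shot 1→Shot 3) = (14408.2, 17124.5, -50284).
So ∂z/∂E = −n_x/n_z = 0.28654 and ∂z/∂N = −n_y/n_z = 0.34056.
Unit vector along 205° is (sin 205°, cos 205°) = (-0.4226, -0.9063).
Slope in that direction = a·(-0.4226) + b·(-0.9063) = −0.42974.
Apparent dip = arctan|0.42974| = 23.26° (true dip is 24.0°, so apparent ≤ true as expected).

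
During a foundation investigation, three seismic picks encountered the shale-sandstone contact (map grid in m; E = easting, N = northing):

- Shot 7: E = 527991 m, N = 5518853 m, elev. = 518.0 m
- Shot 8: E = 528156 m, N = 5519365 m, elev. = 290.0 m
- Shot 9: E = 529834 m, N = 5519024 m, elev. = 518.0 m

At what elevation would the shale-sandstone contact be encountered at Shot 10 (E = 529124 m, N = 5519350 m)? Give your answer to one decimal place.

338.1 m

Two edge vectors: Shot 7→Shot 8 = (165, 512, -228), Shot 7→Shot 9 = (1843, 171, 0).
Normal n = (Shot 7→Shot 8) × (Shot 7→Shot 9) = (38988, -420204, -915401).
So ∂z/∂E = −n_x/n_z = 0.042591170 and ∂z/∂N = −n_y/n_z = −0.459038170.
Intercept c from Shot 7: 518 − 22487.75 + 2533364.18 = 2511394.43.
At (529124, 5519350): z = 22536.0 − 2533592.3 + 2511394.43 = 338.1 m.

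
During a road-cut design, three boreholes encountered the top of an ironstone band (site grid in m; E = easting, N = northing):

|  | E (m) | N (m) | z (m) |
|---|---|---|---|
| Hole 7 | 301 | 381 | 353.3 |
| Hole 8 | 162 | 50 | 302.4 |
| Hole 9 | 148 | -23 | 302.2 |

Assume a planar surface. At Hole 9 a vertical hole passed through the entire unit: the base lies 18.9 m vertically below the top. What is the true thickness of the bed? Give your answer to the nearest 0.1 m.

15.7 m

Let the plane be z = a·E + b·N + c.
Hole 8−Hole 7: −139a − 331b = −50.9;  Hole 9−Hole 7: −153a − 404b = −51.1.
Solving gives a = 0.66198, b = −0.12422.
|∇z| = √(a²+b²) = 0.67353, so dip δ = arctan(0.67353) = 33.96°.
True thickness = vertical thickness × cos δ = 18.9 × cos 33.96° = 15.7 m.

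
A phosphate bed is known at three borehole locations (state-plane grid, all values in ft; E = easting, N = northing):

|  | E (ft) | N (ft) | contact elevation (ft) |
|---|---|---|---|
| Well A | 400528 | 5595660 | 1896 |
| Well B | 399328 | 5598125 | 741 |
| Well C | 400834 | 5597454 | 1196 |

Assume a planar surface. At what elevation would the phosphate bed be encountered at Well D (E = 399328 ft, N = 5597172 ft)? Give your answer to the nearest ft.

Let the plane be z = a·E + b·N + c.
Well B−Well A: −1200a + 2465b = −1155;  Well C−Well A: 306a + 1794b = −700.
Solving gives a = 0.11921544, b = −0.41052393.
Then c = 1896 − a·400528 − b·5595660 = 2251299.19.
At (399328, 5597172): z = 47606.1 − 2297773.0 + 2251299.19 = 1132.2 ft.

1132 ft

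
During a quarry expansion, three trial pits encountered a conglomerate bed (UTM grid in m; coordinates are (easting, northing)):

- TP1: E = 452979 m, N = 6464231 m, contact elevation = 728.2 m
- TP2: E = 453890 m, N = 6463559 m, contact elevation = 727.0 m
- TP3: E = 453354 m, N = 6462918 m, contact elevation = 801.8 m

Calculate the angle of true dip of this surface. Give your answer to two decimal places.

5.12°

Let the plane be z = a·E + b·N + c.
TP2−TP1: 911a − 672b = −1.2;  TP3−TP1: 375a − 1313b = 73.6.
Solving gives a = −0.05405, b = −0.07149.
Gradient magnitude |∇z| = √(a² + b²) = √(0.00292 + 0.00511) = 0.08963.
True dip = arctan(0.08963) = 5.12°, dipping toward NE (azimuth ≈ 037°).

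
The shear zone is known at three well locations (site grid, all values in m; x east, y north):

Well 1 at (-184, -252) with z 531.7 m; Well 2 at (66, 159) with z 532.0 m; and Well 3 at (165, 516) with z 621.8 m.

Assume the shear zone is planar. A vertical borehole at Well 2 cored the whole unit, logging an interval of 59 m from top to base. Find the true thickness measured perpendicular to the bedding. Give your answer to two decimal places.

44.13 m

Let the plane be z = a·x + b·y + c.
Well 2−Well 1: 250a + 411b = 0.3;  Well 3−Well 1: 349a + 768b = 90.1.
Solving gives a = −0.75782, b = 0.46169.
|∇z| = √(a²+b²) = 0.88739, so dip δ = arctan(0.88739) = 41.59°.
True thickness = vertical thickness × cos δ = 59 × cos 41.59° = 44.13 m.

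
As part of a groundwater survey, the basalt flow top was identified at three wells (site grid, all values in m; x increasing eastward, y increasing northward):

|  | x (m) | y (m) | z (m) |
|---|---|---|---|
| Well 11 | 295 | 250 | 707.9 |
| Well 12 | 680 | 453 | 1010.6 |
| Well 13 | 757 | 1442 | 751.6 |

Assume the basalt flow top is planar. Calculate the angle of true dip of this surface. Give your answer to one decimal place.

45.6°

Two edge vectors: Well 11→Well 12 = (385, 203, 302.7), Well 11→Well 13 = (462, 1192, 43.7).
Normal n = (Well 11→Well 12) × (Well 11→Well 13) = (-351947.3, 123022.9, 365134).
So ∂z/∂x = −n_x/n_z = 0.96389 and ∂z/∂y = −n_y/n_z = −0.33693.
Gradient magnitude |∇z| = √(a² + b²) = √(0.92907 + 0.11352) = 1.02107.
True dip = arctan(1.02107) = 45.6°, dipping toward WNW (azimuth ≈ 289°).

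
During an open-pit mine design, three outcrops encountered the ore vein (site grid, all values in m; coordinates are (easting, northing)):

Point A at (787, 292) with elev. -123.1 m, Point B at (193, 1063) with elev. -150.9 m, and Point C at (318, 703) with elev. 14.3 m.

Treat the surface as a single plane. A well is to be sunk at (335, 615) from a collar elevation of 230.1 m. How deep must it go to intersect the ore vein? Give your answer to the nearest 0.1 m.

161.9 m

Let the plane be z = a·E + b·N + c.
Point B−Point A: −594a + 771b = −27.8;  Point C−Point A: −469a + 411b = 137.4.
Solving gives a = −0.999116, b = −0.805804.
Then c = -123.1 − a·787 − b·292 = 898.50.
At (335, 615): z_contact = −334.70 − 495.57 + 898.50 = 68.23 m.
Depth below ground = 230.1 − 68.23 = 161.9 m.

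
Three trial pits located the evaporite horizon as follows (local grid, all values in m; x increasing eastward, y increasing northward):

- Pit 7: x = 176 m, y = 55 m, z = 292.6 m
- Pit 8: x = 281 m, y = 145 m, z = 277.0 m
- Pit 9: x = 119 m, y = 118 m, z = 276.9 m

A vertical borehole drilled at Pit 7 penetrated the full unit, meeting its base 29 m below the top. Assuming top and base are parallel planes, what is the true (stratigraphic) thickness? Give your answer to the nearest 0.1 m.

Two edge vectors: Pit 7→Pit 8 = (105, 90, -15.6), Pit 7→Pit 9 = (-57, 63, -15.7).
Normal n = (Pit 7→Pit 8) × (Pit 7→Pit 9) = (-430.2, 2537.7, 11745).
So ∂z/∂x = −n_x/n_z = 0.03663 and ∂z/∂y = −n_y/n_z = −0.21607.
|∇z| = √(a²+b²) = 0.21915, so dip δ = arctan(0.21915) = 12.36°.
True thickness = vertical thickness × cos δ = 29 × cos 12.36° = 28.3 m.

28.3 m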